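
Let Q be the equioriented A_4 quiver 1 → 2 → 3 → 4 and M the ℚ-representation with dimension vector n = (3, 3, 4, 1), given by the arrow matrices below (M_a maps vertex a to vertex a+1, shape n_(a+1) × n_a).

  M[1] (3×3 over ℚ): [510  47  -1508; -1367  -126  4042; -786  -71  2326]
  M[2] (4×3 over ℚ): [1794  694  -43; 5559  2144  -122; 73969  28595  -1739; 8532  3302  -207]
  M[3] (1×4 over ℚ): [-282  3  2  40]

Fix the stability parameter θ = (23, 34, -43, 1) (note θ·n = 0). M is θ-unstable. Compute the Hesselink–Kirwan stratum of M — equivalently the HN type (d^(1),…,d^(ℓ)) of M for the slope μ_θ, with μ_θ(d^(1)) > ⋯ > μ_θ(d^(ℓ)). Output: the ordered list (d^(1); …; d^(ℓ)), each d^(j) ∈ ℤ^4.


Barcode: M ≅ I[1,3]^2, I[1,4], I[3,3]. HN layers by μ_θ (3 steps, strictly decreasing):
  μ^(1)=14/3; μ^(2)=15/4; μ^(3)=-43

((2, 2, 2, 0); (1, 1, 1, 1); (0, 0, 1, 0))


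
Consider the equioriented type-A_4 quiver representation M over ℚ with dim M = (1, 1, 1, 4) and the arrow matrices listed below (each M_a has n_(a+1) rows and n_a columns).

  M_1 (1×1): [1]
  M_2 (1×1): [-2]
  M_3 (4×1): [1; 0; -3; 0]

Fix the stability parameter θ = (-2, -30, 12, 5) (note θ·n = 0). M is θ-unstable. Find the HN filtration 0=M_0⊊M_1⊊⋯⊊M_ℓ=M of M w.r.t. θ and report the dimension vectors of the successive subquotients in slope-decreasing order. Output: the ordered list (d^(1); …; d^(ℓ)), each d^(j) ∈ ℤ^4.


Via rank(M_{q-1}∘⋯∘M_p): M ≅ I[1,4], I[4,4]^3.
μ_θ-semistable layers: μ^(1)=17/2; μ^(2)=5; μ^(3)=-16

((0, 0, 1, 1); (0, 0, 0, 3); (1, 1, 0, 0))


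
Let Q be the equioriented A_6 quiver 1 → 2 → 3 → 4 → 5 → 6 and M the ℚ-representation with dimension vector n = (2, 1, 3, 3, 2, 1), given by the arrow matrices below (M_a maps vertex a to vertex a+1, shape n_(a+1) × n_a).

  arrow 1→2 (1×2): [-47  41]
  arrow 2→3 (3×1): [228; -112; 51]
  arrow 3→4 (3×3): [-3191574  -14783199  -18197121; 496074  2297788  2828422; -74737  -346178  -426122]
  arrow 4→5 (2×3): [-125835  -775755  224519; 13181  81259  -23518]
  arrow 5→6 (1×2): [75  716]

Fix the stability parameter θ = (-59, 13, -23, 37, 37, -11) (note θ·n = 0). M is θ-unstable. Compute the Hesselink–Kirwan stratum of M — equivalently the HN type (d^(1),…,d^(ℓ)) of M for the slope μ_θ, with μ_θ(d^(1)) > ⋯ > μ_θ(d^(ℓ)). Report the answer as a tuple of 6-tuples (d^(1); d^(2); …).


Interval decomposition of M: I[1,1], I[1,6], I[3,4], I[3,5].
HN type (ℓ=5): μ^(1)=37; μ^(2)=21; μ^(3)=-5; μ^(4)=-23; μ^(5)=-59

((0, 0, 0, 2, 1, 0); (0, 0, 0, 1, 1, 1); (0, 1, 1, 0, 0, 0); (0, 0, 2, 0, 0, 0); (2, 0, 0, 0, 0, 0))


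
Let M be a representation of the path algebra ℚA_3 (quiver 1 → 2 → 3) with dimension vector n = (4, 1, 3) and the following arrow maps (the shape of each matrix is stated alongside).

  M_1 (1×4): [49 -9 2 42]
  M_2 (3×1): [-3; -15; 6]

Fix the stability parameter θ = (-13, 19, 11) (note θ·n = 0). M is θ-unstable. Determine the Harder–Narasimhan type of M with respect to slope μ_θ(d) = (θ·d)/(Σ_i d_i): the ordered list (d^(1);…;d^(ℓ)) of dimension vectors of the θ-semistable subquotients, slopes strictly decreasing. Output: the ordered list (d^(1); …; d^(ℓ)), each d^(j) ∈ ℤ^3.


Via rank(M_{q-1}∘⋯∘M_p): M ≅ I[1,1]^3, I[1,3], I[3,3]^2.
μ_θ-semistable layers: μ^(1)=15; μ^(2)=11; μ^(3)=-13

((0, 1, 1); (0, 0, 2); (4, 0, 0))


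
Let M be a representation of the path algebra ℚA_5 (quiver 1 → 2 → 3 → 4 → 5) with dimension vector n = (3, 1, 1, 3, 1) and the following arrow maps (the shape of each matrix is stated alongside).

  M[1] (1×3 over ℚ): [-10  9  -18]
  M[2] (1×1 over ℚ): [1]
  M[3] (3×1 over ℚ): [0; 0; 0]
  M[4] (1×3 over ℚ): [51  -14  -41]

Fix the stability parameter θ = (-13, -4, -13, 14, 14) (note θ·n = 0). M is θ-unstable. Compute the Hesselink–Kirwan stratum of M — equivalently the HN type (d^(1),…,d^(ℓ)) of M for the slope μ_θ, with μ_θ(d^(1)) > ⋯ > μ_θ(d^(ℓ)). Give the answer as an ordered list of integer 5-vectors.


Interval decomposition of M: I[1,1]^2, I[1,3], I[4,4]^2, I[4,5].
HN type (ℓ=3): μ^(1)=14; μ^(2)=-17/2; μ^(3)=-13

((0, 0, 0, 3, 1); (0, 1, 1, 0, 0); (3, 0, 0, 0, 0))


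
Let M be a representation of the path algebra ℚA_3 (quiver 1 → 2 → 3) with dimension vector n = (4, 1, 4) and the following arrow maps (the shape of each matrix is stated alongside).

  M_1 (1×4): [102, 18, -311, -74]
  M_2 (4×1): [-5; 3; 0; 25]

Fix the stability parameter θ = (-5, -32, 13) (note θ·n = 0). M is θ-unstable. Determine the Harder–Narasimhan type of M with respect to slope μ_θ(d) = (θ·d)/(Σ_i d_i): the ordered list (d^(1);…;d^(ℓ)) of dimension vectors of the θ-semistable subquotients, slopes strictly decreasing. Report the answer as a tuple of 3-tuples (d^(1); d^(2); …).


Barcode: M ≅ I[1,1]^3, I[1,3], I[3,3]^3. HN layers by μ_θ (3 steps, strictly decreasing):
  μ^(1)=13; μ^(2)=-5; μ^(3)=-37/2

((0, 0, 4); (3, 0, 0); (1, 1, 0))


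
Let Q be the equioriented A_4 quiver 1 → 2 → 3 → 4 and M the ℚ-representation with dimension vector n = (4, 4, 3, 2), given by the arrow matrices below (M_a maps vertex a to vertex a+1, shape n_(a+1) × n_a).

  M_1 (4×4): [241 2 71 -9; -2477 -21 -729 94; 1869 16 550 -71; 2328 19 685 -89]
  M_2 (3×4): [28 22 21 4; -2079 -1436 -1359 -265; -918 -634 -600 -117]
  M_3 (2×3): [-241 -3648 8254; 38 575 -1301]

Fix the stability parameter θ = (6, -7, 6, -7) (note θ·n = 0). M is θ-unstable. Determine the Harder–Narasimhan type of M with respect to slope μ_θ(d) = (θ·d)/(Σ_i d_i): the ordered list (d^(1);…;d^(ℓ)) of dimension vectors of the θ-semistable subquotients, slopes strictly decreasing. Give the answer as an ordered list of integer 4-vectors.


Via rank(M_{q-1}∘⋯∘M_p): M ≅ I[1,1], I[1,3], I[1,4]^2, I[2,2].
μ_θ-semistable layers: μ^(1)=6; μ^(2)=-1/2; μ^(3)=-7

((1, 0, 1, 0); (3, 3, 2, 2); (0, 1, 0, 0))


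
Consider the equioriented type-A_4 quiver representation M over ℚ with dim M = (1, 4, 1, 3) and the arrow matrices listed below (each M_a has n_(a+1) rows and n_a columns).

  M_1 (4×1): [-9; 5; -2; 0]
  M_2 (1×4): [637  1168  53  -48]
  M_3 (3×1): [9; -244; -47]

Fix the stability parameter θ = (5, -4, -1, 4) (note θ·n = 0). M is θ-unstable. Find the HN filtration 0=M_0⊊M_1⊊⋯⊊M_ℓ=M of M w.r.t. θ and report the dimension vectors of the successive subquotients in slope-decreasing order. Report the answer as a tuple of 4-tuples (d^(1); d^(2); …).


Interval decomposition of M: I[1,4], I[2,2]^3, I[4,4]^2.
HN type (ℓ=3): μ^(1)=4; μ^(2)=0; μ^(3)=-4

((0, 0, 0, 3); (1, 1, 1, 0); (0, 3, 0, 0))


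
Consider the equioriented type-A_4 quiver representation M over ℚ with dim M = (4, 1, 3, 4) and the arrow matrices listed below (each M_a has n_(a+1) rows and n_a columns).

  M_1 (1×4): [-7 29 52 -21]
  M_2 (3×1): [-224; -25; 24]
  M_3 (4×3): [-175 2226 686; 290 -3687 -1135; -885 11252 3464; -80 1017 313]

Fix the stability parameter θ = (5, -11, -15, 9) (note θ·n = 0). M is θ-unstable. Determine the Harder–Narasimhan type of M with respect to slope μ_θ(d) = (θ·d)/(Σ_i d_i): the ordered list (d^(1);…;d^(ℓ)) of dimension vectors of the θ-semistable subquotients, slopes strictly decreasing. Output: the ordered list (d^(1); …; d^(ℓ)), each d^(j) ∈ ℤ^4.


Interval decomposition of M: I[1,1]^3, I[1,4], I[3,3], I[3,4], I[4,4]^2.
HN type (ℓ=4): μ^(1)=9; μ^(2)=5; μ^(3)=-7; μ^(4)=-15

((0, 0, 0, 4); (3, 0, 0, 0); (1, 1, 1, 0); (0, 0, 2, 0))


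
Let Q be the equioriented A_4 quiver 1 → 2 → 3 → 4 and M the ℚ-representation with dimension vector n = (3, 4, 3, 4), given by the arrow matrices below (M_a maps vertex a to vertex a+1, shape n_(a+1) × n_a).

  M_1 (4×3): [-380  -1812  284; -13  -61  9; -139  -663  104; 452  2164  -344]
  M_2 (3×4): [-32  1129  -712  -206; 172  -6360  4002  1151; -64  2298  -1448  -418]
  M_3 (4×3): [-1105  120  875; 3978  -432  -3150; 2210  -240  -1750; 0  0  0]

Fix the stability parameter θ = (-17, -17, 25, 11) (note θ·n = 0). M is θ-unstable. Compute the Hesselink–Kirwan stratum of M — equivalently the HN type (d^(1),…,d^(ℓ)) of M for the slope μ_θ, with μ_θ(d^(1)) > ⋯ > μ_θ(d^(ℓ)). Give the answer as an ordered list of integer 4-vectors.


Barcode: M ≅ I[1,2], I[1,3], I[1,4], I[2,3], I[4,4]^3. HN layers by μ_θ (4 steps, strictly decreasing):
  μ^(1)=25; μ^(2)=18; μ^(3)=11; μ^(4)=-17

((0, 0, 2, 0); (0, 0, 1, 1); (0, 0, 0, 3); (3, 4, 0, 0))


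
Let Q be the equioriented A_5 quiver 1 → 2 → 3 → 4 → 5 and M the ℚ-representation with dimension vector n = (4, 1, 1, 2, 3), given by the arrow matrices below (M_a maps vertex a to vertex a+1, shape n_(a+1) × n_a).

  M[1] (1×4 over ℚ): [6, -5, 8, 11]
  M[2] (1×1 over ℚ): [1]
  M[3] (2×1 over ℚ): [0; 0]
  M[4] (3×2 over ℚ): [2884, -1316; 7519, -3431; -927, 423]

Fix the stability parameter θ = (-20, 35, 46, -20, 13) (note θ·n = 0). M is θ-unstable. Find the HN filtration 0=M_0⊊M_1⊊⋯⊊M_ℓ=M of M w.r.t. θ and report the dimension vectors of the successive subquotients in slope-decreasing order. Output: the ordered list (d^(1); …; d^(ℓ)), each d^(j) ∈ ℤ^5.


Interval decomposition of M: I[1,1]^3, I[1,3], I[4,4], I[4,5], I[5,5]^2.
HN type (ℓ=4): μ^(1)=46; μ^(2)=35; μ^(3)=13; μ^(4)=-20

((0, 0, 1, 0, 0); (0, 1, 0, 0, 0); (0, 0, 0, 0, 3); (4, 0, 0, 2, 0))


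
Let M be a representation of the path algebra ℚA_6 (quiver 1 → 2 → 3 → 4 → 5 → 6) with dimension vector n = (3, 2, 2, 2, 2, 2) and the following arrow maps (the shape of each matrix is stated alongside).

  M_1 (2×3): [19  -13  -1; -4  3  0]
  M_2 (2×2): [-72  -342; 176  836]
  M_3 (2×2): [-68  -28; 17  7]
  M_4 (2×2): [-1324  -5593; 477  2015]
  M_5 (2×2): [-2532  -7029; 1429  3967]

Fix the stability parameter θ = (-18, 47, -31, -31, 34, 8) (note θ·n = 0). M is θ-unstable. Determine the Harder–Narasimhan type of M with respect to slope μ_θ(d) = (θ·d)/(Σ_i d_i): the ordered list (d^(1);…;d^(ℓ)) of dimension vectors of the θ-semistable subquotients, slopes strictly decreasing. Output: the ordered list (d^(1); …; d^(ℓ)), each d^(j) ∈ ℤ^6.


Barcode: M ≅ I[1,1], I[1,2], I[1,6], I[3,3], I[4,6]. HN layers by μ_θ (5 steps, strictly decreasing):
  μ^(1)=47; μ^(2)=21; μ^(3)=-5; μ^(4)=-18; μ^(5)=-31

((0, 1, 0, 0, 0, 0); (0, 0, 0, 0, 2, 2); (0, 1, 1, 1, 0, 0); (3, 0, 0, 0, 0, 0); (0, 0, 1, 1, 0, 0))


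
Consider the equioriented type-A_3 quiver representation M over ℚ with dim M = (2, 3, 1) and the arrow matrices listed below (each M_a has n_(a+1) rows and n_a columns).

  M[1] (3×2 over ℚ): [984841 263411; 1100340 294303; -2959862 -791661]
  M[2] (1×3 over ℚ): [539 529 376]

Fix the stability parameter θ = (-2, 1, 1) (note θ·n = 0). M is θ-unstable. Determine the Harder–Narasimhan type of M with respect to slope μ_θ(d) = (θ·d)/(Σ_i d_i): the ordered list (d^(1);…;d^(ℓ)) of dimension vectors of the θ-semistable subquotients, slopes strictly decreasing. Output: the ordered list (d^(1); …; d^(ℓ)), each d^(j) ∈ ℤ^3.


Interval decomposition of M: I[1,2], I[1,3], I[2,2].
HN type (ℓ=2): μ^(1)=1; μ^(2)=-2

((0, 3, 1); (2, 0, 0))


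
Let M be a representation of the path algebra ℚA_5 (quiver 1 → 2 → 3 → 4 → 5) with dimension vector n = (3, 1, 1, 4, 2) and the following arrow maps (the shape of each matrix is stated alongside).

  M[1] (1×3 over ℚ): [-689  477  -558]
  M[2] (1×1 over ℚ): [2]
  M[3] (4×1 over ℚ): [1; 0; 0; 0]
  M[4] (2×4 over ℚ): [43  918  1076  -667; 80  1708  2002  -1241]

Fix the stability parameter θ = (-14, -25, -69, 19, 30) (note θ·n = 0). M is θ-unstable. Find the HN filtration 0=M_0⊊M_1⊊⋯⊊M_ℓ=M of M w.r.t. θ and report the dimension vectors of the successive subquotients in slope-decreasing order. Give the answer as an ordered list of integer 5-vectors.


Via rank(M_{q-1}∘⋯∘M_p): M ≅ I[1,1]^2, I[1,5], I[4,4]^2, I[4,5].
μ_θ-semistable layers: μ^(1)=30; μ^(2)=19; μ^(3)=-14; μ^(4)=-36

((0, 0, 0, 0, 2); (0, 0, 0, 4, 0); (2, 0, 0, 0, 0); (1, 1, 1, 0, 0))


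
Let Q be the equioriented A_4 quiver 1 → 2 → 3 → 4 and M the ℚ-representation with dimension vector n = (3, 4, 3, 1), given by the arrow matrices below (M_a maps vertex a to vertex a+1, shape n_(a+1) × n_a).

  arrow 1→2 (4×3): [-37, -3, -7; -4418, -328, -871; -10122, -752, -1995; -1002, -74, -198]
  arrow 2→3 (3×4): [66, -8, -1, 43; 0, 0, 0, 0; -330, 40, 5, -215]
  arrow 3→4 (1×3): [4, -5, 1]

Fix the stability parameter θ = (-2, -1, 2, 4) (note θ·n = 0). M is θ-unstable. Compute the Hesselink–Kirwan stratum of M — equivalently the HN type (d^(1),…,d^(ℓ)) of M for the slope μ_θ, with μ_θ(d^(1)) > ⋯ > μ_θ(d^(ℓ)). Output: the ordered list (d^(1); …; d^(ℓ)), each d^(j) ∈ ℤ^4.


Barcode: M ≅ I[1,2]^2, I[1,4], I[2,2], I[3,3]^2. HN layers by μ_θ (4 steps, strictly decreasing):
  μ^(1)=4; μ^(2)=2; μ^(3)=-1; μ^(4)=-2

((0, 0, 0, 1); (0, 0, 3, 0); (0, 4, 0, 0); (3, 0, 0, 0))


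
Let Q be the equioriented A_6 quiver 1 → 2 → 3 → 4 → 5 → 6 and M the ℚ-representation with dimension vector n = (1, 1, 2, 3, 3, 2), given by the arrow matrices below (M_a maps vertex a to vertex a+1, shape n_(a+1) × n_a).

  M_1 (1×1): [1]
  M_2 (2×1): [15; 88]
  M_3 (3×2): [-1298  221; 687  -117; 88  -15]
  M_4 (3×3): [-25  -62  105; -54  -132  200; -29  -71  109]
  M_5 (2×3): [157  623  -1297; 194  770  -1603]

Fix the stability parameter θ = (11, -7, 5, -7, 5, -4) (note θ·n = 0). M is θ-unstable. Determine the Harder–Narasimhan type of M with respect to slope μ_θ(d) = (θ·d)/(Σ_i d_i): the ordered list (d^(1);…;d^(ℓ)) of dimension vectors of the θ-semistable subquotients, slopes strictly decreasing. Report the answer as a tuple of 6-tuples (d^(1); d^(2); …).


Via rank(M_{q-1}∘⋯∘M_p): M ≅ I[1,6], I[3,6], I[4,5].
μ_θ-semistable layers: μ^(1)=5; μ^(2)=1/2; μ^(3)=-1; μ^(4)=-7

((0, 0, 0, 0, 1, 0); (1, 1, 1, 1, 2, 2); (0, 0, 1, 1, 0, 0); (0, 0, 0, 1, 0, 0))


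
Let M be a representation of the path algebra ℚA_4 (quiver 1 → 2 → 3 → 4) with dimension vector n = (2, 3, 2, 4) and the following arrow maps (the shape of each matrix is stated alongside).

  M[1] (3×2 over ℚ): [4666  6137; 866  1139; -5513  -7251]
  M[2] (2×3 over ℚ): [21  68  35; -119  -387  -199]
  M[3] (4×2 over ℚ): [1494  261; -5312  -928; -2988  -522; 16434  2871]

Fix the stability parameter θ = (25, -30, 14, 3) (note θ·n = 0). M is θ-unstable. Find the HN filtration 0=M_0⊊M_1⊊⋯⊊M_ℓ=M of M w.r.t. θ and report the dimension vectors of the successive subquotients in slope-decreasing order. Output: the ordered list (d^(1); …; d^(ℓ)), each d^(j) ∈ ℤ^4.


Barcode: M ≅ I[1,3], I[1,4], I[2,2], I[4,4]^3. HN layers by μ_θ (5 steps, strictly decreasing):
  μ^(1)=14; μ^(2)=17/2; μ^(3)=3; μ^(4)=-5/2; μ^(5)=-30

((0, 0, 1, 0); (0, 0, 1, 1); (0, 0, 0, 3); (2, 2, 0, 0); (0, 1, 0, 0))


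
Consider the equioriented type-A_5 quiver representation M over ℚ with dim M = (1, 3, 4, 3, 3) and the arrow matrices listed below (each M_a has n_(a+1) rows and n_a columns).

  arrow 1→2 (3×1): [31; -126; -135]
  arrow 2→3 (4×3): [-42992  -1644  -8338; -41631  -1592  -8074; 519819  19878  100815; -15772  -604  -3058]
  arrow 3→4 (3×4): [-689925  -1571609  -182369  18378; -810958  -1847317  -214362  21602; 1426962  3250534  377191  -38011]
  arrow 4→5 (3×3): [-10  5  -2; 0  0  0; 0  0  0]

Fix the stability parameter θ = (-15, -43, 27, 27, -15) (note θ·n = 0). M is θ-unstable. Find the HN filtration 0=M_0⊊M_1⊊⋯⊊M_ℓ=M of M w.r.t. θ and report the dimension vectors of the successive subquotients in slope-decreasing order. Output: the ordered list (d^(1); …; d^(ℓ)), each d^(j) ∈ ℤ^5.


Via rank(M_{q-1}∘⋯∘M_p): M ≅ I[1,5], I[2,2], I[2,4], I[3,3], I[3,4], I[5,5]^2.
μ_θ-semistable layers: μ^(1)=27; μ^(2)=13; μ^(3)=-15; μ^(4)=-29; μ^(5)=-43

((0, 0, 3, 2, 0); (0, 0, 1, 1, 1); (0, 0, 0, 0, 2); (1, 1, 0, 0, 0); (0, 2, 0, 0, 0))


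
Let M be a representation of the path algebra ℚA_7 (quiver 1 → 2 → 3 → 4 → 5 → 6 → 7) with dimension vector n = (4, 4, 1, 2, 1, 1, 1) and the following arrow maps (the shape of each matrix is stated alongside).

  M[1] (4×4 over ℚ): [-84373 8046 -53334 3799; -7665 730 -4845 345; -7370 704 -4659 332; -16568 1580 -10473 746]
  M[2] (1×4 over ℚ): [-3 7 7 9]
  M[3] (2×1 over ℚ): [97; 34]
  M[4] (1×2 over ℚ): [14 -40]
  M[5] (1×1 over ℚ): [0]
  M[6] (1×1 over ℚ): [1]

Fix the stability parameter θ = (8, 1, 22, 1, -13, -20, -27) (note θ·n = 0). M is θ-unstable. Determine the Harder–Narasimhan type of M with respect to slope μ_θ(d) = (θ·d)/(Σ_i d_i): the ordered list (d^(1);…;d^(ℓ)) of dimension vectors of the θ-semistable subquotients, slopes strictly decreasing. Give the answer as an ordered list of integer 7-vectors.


Via rank(M_{q-1}∘⋯∘M_p): M ≅ I[1,1]^2, I[1,2], I[1,5], I[2,2]^2, I[4,4], I[6,7].
μ_θ-semistable layers: μ^(1)=8; μ^(2)=9/2; μ^(3)=19/5; μ^(4)=1; μ^(5)=-47/2

((2, 0, 0, 0, 0, 0, 0); (1, 1, 0, 0, 0, 0, 0); (1, 1, 1, 1, 1, 0, 0); (0, 2, 0, 1, 0, 0, 0); (0, 0, 0, 0, 0, 1, 1))


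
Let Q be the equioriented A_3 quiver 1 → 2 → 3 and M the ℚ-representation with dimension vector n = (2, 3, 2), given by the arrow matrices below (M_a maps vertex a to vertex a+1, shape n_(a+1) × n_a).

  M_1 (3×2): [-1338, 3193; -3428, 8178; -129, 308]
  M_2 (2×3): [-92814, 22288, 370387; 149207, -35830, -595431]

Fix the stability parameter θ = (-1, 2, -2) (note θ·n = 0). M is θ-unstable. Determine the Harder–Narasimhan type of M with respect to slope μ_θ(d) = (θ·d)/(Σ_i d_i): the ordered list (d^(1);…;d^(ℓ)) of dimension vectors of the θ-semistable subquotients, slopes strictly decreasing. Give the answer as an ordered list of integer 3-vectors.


Barcode: M ≅ I[1,3]^2, I[2,2]. HN layers by μ_θ (3 steps, strictly decreasing):
  μ^(1)=2; μ^(2)=0; μ^(3)=-1

((0, 1, 0); (0, 2, 2); (2, 0, 0))


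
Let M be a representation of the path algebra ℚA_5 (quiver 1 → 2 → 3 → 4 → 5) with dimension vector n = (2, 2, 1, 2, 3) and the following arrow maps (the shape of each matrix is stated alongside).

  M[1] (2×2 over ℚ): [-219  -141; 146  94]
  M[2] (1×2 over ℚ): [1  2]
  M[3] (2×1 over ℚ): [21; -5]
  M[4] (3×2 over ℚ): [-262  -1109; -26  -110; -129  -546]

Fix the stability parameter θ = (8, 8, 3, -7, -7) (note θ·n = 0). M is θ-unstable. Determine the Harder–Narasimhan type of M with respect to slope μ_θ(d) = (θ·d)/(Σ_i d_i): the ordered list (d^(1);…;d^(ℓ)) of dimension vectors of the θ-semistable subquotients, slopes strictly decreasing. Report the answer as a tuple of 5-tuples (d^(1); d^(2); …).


Interval decomposition of M: I[1,1], I[1,5], I[2,2], I[4,5], I[5,5].
HN type (ℓ=3): μ^(1)=8; μ^(2)=1; μ^(3)=-7

((1, 1, 0, 0, 0); (1, 1, 1, 1, 1); (0, 0, 0, 1, 2))


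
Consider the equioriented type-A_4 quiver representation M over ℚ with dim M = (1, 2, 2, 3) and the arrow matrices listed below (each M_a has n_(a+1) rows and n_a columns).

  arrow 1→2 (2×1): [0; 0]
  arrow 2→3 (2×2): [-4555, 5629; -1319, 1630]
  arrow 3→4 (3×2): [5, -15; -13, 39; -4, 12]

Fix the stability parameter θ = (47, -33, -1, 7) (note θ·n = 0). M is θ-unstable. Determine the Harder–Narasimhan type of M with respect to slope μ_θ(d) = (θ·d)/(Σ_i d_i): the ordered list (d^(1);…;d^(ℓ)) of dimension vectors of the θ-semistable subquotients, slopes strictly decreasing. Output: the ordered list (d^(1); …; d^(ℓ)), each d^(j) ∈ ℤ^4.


Via rank(M_{q-1}∘⋯∘M_p): M ≅ I[1,1], I[2,3], I[2,4], I[4,4]^2.
μ_θ-semistable layers: μ^(1)=47; μ^(2)=7; μ^(3)=-1; μ^(4)=-33

((1, 0, 0, 0); (0, 0, 0, 3); (0, 0, 2, 0); (0, 2, 0, 0))


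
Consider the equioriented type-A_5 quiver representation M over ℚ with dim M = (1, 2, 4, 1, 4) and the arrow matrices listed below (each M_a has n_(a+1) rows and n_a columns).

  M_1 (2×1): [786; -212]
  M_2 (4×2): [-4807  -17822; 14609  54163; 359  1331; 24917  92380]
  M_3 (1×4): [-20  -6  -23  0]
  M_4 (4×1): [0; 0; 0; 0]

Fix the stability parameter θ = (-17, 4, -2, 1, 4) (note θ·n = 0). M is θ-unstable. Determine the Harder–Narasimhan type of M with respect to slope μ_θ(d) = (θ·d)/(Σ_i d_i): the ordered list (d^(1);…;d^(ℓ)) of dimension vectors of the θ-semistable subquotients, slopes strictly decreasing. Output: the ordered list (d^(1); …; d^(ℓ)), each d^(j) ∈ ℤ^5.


Interval decomposition of M: I[1,4], I[2,3], I[3,3]^2, I[5,5]^4.
HN type (ℓ=4): μ^(1)=4; μ^(2)=1; μ^(3)=-2; μ^(4)=-17

((0, 0, 0, 0, 4); (0, 2, 2, 1, 0); (0, 0, 2, 0, 0); (1, 0, 0, 0, 0))


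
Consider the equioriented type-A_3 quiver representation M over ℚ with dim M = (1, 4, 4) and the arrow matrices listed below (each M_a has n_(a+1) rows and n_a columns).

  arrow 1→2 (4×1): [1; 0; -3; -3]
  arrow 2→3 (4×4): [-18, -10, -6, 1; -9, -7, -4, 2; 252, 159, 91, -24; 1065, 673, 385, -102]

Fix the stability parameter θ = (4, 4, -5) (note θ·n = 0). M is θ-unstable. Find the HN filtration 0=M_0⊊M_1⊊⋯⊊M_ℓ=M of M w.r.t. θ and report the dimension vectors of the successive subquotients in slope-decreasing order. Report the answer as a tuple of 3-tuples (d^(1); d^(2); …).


Interval decomposition of M: I[1,3], I[2,3]^3.
HN type (ℓ=2): μ^(1)=1; μ^(2)=-1/2

((1, 1, 1); (0, 3, 3))


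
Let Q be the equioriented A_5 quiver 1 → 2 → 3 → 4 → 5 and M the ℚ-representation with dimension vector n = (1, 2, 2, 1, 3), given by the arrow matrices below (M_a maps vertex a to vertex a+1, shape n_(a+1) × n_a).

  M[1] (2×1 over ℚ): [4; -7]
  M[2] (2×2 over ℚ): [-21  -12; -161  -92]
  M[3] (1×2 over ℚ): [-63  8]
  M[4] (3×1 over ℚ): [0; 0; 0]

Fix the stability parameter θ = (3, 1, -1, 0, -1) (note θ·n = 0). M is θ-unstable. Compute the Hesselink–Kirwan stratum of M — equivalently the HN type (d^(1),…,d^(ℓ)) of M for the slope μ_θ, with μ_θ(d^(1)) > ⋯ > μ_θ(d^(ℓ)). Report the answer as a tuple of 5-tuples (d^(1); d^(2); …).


Via rank(M_{q-1}∘⋯∘M_p): M ≅ I[1,2], I[2,4], I[3,3], I[5,5]^3.
μ_θ-semistable layers: μ^(1)=2; μ^(2)=0; μ^(3)=-1

((1, 1, 0, 0, 0); (0, 1, 1, 1, 0); (0, 0, 1, 0, 3))


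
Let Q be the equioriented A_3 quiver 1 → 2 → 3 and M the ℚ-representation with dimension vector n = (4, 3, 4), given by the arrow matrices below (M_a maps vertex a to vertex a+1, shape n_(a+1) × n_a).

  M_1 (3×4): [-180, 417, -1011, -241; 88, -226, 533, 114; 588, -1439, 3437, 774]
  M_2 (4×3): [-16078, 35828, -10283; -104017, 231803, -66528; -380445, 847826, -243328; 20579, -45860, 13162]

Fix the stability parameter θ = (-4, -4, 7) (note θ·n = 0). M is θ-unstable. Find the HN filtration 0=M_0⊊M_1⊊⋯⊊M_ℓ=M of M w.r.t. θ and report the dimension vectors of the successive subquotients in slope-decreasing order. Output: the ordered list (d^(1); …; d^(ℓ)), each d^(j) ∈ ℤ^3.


Via rank(M_{q-1}∘⋯∘M_p): M ≅ I[1,1], I[1,3]^3, I[3,3].
μ_θ-semistable layers: μ^(1)=7; μ^(2)=-4

((0, 0, 4); (4, 3, 0))


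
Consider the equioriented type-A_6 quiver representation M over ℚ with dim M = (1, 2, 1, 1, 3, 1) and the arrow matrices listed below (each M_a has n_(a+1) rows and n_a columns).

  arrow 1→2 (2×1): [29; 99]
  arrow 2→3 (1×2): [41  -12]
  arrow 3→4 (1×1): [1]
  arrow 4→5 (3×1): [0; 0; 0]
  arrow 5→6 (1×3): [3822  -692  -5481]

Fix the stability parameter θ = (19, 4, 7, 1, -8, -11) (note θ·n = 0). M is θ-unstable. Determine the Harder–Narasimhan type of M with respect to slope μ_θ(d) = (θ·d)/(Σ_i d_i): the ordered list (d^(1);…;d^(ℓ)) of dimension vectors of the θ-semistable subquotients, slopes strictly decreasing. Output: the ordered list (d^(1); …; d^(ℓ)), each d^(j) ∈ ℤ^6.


Interval decomposition of M: I[1,4], I[2,2], I[5,5]^2, I[5,6].
HN type (ℓ=4): μ^(1)=31/4; μ^(2)=4; μ^(3)=-8; μ^(4)=-19/2

((1, 1, 1, 1, 0, 0); (0, 1, 0, 0, 0, 0); (0, 0, 0, 0, 2, 0); (0, 0, 0, 0, 1, 1))


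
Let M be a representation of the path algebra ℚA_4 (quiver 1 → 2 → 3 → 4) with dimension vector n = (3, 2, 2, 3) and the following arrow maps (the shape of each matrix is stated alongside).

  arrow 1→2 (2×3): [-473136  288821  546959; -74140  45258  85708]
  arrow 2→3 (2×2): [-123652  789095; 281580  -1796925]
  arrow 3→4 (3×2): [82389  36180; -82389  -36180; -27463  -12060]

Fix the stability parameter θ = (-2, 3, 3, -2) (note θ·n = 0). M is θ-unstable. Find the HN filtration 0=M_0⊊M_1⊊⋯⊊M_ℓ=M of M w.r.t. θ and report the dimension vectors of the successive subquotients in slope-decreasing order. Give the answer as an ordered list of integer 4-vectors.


Interval decomposition of M: I[1,1], I[1,2], I[1,4], I[3,3], I[4,4]^2.
HN type (ℓ=3): μ^(1)=3; μ^(2)=4/3; μ^(3)=-2

((0, 1, 1, 0); (0, 1, 1, 1); (3, 0, 0, 2))


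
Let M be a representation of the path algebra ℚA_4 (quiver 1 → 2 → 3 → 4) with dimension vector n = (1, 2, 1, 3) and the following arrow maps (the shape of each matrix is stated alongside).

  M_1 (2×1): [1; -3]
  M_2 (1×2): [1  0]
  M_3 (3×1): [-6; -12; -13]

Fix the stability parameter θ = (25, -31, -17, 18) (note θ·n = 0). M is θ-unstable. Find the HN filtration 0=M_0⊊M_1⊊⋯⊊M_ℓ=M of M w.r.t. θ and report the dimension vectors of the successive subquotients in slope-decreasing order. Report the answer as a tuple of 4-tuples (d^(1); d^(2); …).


Interval decomposition of M: I[1,4], I[2,2], I[4,4]^2.
HN type (ℓ=3): μ^(1)=18; μ^(2)=-23/3; μ^(3)=-31

((0, 0, 0, 3); (1, 1, 1, 0); (0, 1, 0, 0))


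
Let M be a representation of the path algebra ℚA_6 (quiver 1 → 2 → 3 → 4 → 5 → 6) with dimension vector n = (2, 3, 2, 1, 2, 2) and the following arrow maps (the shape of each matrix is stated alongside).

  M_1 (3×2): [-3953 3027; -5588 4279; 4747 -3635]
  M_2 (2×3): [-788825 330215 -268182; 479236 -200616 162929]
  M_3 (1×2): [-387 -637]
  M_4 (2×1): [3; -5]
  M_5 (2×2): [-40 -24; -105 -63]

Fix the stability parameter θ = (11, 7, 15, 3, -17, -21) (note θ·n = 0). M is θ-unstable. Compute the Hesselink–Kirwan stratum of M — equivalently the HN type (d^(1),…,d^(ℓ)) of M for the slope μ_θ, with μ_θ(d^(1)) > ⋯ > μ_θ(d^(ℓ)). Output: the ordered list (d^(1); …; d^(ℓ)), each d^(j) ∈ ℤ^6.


Via rank(M_{q-1}∘⋯∘M_p): M ≅ I[1,3], I[1,5], I[2,2], I[5,6], I[6,6].
μ_θ-semistable layers: μ^(1)=15; μ^(2)=9; μ^(3)=7; μ^(4)=19/5; μ^(5)=-19; μ^(6)=-21

((0, 0, 1, 0, 0, 0); (1, 1, 0, 0, 0, 0); (0, 1, 0, 0, 0, 0); (1, 1, 1, 1, 1, 0); (0, 0, 0, 0, 1, 1); (0, 0, 0, 0, 0, 1))


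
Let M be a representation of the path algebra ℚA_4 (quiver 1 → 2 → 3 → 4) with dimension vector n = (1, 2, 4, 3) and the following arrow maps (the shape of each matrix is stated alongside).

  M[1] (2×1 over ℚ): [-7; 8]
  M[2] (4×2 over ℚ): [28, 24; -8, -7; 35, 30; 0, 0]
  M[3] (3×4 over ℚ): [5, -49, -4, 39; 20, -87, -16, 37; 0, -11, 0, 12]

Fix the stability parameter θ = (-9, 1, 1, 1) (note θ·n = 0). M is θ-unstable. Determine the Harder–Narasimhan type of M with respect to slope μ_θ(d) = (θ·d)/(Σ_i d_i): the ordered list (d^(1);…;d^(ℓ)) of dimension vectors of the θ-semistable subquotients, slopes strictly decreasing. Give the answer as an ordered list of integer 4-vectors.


Barcode: M ≅ I[1,3], I[2,4], I[3,4]^2. HN layers by μ_θ (2 steps, strictly decreasing):
  μ^(1)=1; μ^(2)=-9

((0, 2, 4, 3); (1, 0, 0, 0))


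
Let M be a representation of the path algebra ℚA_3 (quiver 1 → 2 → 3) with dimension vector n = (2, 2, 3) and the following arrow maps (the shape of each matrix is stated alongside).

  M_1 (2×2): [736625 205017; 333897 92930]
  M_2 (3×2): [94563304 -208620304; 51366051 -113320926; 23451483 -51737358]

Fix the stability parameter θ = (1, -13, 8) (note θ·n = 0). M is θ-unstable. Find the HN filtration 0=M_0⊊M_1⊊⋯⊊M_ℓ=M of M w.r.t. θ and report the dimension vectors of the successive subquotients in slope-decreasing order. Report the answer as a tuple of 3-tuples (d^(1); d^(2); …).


Interval decomposition of M: I[1,2], I[1,3], I[3,3]^2.
HN type (ℓ=2): μ^(1)=8; μ^(2)=-6

((0, 0, 3); (2, 2, 0))


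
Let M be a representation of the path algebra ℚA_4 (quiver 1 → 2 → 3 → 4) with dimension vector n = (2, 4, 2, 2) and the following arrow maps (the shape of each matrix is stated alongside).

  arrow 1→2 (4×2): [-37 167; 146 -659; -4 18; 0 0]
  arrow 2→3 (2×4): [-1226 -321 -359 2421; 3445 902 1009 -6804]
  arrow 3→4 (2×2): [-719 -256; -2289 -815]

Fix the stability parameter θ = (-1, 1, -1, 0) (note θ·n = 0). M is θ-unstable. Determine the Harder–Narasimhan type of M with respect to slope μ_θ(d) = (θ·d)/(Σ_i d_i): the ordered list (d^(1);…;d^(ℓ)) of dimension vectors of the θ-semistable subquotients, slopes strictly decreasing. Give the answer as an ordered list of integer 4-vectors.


Via rank(M_{q-1}∘⋯∘M_p): M ≅ I[1,4]^2, I[2,2]^2.
μ_θ-semistable layers: μ^(1)=1; μ^(2)=0; μ^(3)=-1

((0, 2, 0, 0); (0, 2, 2, 2); (2, 0, 0, 0))


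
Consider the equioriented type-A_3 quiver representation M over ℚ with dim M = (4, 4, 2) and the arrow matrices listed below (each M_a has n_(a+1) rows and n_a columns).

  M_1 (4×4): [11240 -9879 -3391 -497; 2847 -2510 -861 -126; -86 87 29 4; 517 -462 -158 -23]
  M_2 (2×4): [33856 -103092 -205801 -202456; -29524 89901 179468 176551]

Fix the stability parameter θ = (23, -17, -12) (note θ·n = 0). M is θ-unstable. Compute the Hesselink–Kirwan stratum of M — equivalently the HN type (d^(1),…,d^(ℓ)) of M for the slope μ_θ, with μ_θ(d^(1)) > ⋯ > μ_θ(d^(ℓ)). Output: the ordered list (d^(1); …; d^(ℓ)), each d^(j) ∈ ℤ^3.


Interval decomposition of M: I[1,2]^2, I[1,3]^2.
HN type (ℓ=2): μ^(1)=3; μ^(2)=-2

((2, 2, 0); (2, 2, 2))


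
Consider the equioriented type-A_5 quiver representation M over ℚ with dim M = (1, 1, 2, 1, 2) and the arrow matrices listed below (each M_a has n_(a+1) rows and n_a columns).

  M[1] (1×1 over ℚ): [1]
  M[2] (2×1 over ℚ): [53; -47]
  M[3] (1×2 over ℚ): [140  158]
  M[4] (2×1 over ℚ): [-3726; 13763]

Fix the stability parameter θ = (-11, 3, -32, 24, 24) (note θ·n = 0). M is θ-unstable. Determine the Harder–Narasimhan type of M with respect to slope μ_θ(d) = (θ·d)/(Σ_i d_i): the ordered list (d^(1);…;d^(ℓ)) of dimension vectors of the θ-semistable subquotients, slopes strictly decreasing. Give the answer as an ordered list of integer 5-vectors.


Interval decomposition of M: I[1,5], I[3,3], I[5,5].
HN type (ℓ=3): μ^(1)=24; μ^(2)=-40/3; μ^(3)=-32

((0, 0, 0, 1, 2); (1, 1, 1, 0, 0); (0, 0, 1, 0, 0))


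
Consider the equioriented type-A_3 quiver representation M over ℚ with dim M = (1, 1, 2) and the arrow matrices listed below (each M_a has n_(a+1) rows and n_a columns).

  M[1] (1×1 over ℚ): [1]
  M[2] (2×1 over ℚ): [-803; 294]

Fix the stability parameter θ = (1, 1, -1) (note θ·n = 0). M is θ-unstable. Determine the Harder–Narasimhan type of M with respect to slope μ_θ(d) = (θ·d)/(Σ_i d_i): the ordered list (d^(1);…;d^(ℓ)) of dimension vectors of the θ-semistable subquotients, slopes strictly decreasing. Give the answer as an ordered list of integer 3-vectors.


Interval decomposition of M: I[1,3], I[3,3].
HN type (ℓ=2): μ^(1)=1/3; μ^(2)=-1

((1, 1, 1); (0, 0, 1))


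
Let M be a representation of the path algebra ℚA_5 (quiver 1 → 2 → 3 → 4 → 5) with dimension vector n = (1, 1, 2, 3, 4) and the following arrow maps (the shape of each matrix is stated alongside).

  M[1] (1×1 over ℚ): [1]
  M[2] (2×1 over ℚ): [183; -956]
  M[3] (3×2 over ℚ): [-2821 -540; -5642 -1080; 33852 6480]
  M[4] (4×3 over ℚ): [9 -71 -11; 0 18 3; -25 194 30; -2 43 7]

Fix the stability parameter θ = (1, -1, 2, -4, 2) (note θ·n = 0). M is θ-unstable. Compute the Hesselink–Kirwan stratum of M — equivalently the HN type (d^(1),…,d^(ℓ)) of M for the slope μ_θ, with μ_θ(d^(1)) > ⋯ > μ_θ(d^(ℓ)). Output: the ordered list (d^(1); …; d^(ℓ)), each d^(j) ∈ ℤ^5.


Barcode: M ≅ I[1,5], I[3,3], I[4,5]^2, I[5,5]. HN layers by μ_θ (3 steps, strictly decreasing):
  μ^(1)=2; μ^(2)=-1/2; μ^(3)=-4

((0, 0, 1, 0, 4); (1, 1, 1, 1, 0); (0, 0, 0, 2, 0))


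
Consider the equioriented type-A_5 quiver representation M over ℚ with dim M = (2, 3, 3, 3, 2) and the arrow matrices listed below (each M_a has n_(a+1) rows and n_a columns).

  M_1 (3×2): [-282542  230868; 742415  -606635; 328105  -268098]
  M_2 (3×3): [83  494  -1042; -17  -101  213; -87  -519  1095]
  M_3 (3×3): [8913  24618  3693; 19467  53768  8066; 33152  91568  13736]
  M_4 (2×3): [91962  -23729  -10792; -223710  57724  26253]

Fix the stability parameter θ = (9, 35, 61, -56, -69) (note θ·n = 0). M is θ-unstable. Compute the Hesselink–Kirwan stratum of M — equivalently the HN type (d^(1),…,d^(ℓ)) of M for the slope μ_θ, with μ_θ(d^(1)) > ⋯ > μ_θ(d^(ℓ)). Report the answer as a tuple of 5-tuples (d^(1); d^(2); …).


Barcode: M ≅ I[1,5]^2, I[2,2], I[3,3], I[4,4]. HN layers by μ_θ (4 steps, strictly decreasing):
  μ^(1)=61; μ^(2)=35; μ^(3)=-4; μ^(4)=-56

((0, 0, 1, 0, 0); (0, 1, 0, 0, 0); (2, 2, 2, 2, 2); (0, 0, 0, 1, 0))


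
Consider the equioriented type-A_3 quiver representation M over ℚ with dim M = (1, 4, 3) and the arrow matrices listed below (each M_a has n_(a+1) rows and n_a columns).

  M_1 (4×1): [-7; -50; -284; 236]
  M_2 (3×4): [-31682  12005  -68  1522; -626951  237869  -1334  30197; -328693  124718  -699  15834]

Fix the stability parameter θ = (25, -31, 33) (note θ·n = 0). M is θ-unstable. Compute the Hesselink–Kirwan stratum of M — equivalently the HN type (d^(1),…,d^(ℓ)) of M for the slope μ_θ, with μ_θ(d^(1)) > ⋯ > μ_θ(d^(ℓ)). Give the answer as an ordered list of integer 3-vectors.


Via rank(M_{q-1}∘⋯∘M_p): M ≅ I[1,3], I[2,2], I[2,3]^2.
μ_θ-semistable layers: μ^(1)=33; μ^(2)=-3; μ^(3)=-31

((0, 0, 3); (1, 1, 0); (0, 3, 0))


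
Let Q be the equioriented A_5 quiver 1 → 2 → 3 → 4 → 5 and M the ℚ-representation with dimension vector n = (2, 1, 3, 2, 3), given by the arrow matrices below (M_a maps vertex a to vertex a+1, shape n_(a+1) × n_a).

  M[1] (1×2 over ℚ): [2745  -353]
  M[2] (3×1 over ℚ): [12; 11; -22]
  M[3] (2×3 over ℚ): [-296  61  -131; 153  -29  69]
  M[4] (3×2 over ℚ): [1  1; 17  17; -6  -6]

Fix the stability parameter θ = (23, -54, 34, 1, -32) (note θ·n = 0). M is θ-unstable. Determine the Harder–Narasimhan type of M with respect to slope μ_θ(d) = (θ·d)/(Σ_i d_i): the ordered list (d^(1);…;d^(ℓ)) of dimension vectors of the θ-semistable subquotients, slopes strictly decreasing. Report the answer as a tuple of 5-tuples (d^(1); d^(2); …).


Via rank(M_{q-1}∘⋯∘M_p): M ≅ I[1,1], I[1,4], I[3,3], I[3,5], I[5,5]^2.
μ_θ-semistable layers: μ^(1)=34; μ^(2)=23; μ^(3)=35/2; μ^(4)=1; μ^(5)=-31/2; μ^(6)=-32

((0, 0, 1, 0, 0); (1, 0, 0, 0, 0); (0, 0, 1, 1, 0); (0, 0, 1, 1, 1); (1, 1, 0, 0, 0); (0, 0, 0, 0, 2))


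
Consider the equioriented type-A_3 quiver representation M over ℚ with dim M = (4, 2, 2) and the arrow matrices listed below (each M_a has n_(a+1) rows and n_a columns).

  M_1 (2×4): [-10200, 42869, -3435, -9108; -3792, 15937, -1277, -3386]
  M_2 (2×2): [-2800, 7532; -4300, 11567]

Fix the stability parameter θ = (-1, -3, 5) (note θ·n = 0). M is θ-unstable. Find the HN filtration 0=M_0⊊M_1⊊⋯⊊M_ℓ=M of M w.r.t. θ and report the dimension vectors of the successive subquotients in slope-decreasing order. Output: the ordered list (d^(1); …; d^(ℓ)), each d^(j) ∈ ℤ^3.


Interval decomposition of M: I[1,1]^2, I[1,2], I[1,3], I[3,3].
HN type (ℓ=3): μ^(1)=5; μ^(2)=-1; μ^(3)=-2

((0, 0, 2); (2, 0, 0); (2, 2, 0))


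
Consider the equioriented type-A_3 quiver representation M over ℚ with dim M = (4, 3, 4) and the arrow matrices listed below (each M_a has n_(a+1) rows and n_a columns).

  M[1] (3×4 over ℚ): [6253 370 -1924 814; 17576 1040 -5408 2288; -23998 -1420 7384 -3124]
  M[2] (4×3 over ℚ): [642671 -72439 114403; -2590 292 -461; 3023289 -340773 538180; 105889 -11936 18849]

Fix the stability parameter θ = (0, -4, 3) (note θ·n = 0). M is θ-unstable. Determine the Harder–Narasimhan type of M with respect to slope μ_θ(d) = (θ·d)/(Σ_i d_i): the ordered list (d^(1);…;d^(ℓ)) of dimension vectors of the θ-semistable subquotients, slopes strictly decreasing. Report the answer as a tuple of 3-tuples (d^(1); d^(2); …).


Barcode: M ≅ I[1,1]^3, I[1,3], I[2,3]^2, I[3,3]. HN layers by μ_θ (4 steps, strictly decreasing):
  μ^(1)=3; μ^(2)=0; μ^(3)=-2; μ^(4)=-4

((0, 0, 4); (3, 0, 0); (1, 1, 0); (0, 2, 0))


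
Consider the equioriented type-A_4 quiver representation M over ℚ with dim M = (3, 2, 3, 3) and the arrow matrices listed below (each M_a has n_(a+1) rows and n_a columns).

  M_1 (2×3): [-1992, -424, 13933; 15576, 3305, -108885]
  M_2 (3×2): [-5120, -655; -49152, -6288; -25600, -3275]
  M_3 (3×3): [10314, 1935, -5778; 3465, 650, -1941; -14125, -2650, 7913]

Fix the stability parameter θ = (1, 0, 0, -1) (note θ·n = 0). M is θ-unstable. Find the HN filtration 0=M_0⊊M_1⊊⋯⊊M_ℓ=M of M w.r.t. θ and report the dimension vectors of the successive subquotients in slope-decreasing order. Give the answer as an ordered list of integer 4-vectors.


Via rank(M_{q-1}∘⋯∘M_p): M ≅ I[1,1], I[1,2], I[1,3], I[3,4]^2, I[4,4].
μ_θ-semistable layers: μ^(1)=1; μ^(2)=1/2; μ^(3)=1/3; μ^(4)=-1/2; μ^(5)=-1

((1, 0, 0, 0); (1, 1, 0, 0); (1, 1, 1, 0); (0, 0, 2, 2); (0, 0, 0, 1))


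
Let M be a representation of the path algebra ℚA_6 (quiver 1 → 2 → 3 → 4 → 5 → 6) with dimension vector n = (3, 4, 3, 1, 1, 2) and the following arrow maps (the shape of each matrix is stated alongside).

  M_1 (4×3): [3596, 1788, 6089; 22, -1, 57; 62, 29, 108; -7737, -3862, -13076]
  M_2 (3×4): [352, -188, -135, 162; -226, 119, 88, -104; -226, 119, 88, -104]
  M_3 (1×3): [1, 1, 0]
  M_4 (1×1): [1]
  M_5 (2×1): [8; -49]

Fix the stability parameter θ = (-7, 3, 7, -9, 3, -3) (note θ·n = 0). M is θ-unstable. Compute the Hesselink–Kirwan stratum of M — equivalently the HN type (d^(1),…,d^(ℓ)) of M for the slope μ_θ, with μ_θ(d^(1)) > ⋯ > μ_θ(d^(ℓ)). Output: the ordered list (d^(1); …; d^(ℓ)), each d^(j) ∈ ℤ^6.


Via rank(M_{q-1}∘⋯∘M_p): M ≅ I[1,2], I[1,3], I[1,6], I[2,2], I[3,3], I[6,6].
μ_θ-semistable layers: μ^(1)=7; μ^(2)=3; μ^(3)=1/5; μ^(4)=-3; μ^(5)=-7

((0, 0, 2, 0, 0, 0); (0, 3, 0, 0, 0, 0); (0, 1, 1, 1, 1, 1); (0, 0, 0, 0, 0, 1); (3, 0, 0, 0, 0, 0))


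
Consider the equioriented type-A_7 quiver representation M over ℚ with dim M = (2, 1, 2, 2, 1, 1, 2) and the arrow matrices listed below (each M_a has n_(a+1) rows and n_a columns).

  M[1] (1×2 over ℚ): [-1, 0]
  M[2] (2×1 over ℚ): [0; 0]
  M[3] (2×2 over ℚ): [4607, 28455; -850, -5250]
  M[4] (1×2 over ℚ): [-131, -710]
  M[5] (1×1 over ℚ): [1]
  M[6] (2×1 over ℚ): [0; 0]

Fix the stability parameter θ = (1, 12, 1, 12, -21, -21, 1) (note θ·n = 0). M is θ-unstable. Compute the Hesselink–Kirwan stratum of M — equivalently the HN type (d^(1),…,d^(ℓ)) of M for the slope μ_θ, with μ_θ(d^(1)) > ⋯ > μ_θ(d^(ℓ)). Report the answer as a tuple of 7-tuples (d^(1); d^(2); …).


Via rank(M_{q-1}∘⋯∘M_p): M ≅ I[1,1], I[1,2], I[3,3], I[3,6], I[4,4], I[7,7]^2.
μ_θ-semistable layers: μ^(1)=12; μ^(2)=1; μ^(3)=-29/4

((0, 1, 0, 1, 0, 0, 0); (2, 0, 1, 0, 0, 0, 2); (0, 0, 1, 1, 1, 1, 0))


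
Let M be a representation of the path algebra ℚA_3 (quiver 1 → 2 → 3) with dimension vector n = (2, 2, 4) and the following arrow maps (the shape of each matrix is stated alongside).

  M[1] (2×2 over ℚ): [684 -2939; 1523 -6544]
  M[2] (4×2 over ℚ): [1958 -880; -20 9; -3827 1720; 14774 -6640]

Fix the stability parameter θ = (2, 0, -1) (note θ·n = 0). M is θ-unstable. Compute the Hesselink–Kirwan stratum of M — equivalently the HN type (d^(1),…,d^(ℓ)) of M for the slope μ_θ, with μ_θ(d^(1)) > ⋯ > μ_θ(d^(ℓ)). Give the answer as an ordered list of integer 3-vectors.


Via rank(M_{q-1}∘⋯∘M_p): M ≅ I[1,3]^2, I[3,3]^2.
μ_θ-semistable layers: μ^(1)=1/3; μ^(2)=-1

((2, 2, 2); (0, 0, 2))
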